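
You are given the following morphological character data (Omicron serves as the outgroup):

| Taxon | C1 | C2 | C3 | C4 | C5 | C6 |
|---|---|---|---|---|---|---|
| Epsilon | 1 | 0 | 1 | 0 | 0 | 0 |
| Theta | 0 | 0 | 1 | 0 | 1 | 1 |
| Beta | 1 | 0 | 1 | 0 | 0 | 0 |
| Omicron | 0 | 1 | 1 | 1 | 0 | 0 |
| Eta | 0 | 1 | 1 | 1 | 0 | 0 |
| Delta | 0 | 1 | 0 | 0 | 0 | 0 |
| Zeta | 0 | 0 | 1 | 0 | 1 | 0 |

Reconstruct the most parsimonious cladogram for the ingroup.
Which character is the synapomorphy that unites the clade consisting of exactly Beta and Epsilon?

Character polarity is set by the outgroup: the derived state is whichever differs from the outgroup's state, so for C2, C3, C4 the derived state is '0', and for the remaining characters it is '1'.
C1: derived state '1' in Beta and Epsilon only — synapomorphy for {Beta, Epsilon}.
C2 (derived state '0') is shared by Beta, Epsilon, Theta, and Zeta — a synapomorphy uniting that clade.
C3 (derived state '0') is unique to Delta (autapomorphy; uninformative for grouping).
Only Beta, Delta, Epsilon, Theta, and Zeta show the derived state '0' for C4, supporting them as a clade.
Only Theta and Zeta show the derived state '1' for C5, supporting them as a clade.
C6 (derived state '1') is unique to Theta (autapomorphy; uninformative for grouping).
Most parsimonious ingroup topology: (Eta,(((Beta,Epsilon),(Zeta,Theta)),Delta)).
The clade {Beta, Epsilon} is supported by C1: its derived state '1' occurs in exactly those taxa and in no other taxon (including the outgroup).

C1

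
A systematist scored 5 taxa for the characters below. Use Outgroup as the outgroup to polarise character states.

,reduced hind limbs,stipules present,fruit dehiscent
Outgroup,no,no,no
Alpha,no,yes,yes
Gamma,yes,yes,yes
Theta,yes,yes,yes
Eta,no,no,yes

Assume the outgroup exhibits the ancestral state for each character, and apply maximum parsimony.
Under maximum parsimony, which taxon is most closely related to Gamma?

The outgroup has state 'no' for every character, so 'yes' is the derived state throughout.
reduced hind limbs (derived state 'yes') is shared by Gamma and Theta — a synapomorphy uniting that clade.
Only Alpha, Gamma, and Theta show the derived state 'yes' for stipules present, supporting them as a clade.
fruit dehiscent (derived state 'yes') is shared by all ingroup taxa — unites the whole ingroup.
Most parsimonious ingroup topology: ((Alpha,(Gamma,Theta)),Eta).
Gamma and Theta form a cherry on this tree, so they are sister taxa.

Theta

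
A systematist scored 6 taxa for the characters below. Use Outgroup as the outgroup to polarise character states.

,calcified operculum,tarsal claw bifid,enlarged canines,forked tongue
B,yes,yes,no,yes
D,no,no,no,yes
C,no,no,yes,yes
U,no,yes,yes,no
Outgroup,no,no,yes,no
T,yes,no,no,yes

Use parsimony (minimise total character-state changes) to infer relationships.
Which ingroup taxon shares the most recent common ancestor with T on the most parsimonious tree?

Character polarity is set by the outgroup: the derived state is whichever differs from the outgroup's state, so for enlarged canines the derived state is 'no', and for the remaining characters it is 'yes'.
Only B and T show the derived state 'yes' for calcified operculum, supporting them as a clade.
tarsal claw bifid (state 'yes') occurs in B and U but conflicts with the nesting implied by the other characters — most parsimoniously interpreted as homoplasy.
Only B, D, and T show the derived state 'no' for enlarged canines, supporting them as a clade.
Only B, C, D, and T show the derived state 'yes' for forked tongue, supporting them as a clade.
Most parsimonious ingroup topology: ((((B,T),D),C),U).
T and B form a cherry on this tree, so they are sister taxa.

B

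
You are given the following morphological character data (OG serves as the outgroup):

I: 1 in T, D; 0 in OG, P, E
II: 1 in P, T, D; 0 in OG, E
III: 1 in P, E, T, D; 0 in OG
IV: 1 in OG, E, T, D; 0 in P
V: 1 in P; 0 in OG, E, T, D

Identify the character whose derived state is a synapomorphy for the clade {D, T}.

I

Character polarity is set by the outgroup: the derived state is whichever differs from the outgroup's state, so for IV the derived state is '0', and for the remaining characters it is '1'.
I: derived state '1' in D and T only — synapomorphy for {D, T}.
II (derived state '1') is shared by D, P, and T — a synapomorphy uniting that clade.
All ingroup taxa share the derived state '1' for III; it defines the ingroup but does not resolve relationships within it.
IV (derived state '0') is unique to P (autapomorphy; uninformative for grouping).
V: derived state '1' in P only — an autapomorphy, so it tells us nothing about relationships among taxa.
Most parsimonious ingroup topology: ((P,(T,D)),E).
The clade {D, T} is supported by I: its derived state '1' occurs in exactly those taxa and in no other taxon (including the outgroup).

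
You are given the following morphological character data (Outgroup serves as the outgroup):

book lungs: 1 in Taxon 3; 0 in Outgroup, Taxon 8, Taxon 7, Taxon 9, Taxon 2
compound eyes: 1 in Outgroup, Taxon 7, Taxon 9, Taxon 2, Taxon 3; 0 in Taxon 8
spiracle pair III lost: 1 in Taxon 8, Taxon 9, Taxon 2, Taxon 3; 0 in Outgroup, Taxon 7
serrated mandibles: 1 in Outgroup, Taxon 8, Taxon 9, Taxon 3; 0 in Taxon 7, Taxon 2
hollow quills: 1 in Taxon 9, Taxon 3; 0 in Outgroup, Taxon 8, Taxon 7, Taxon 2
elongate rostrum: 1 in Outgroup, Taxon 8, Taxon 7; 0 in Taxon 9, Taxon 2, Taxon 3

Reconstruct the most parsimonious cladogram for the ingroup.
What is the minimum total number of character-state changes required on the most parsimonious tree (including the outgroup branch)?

Character polarity is set by the outgroup: the derived state is whichever differs from the outgroup's state, so for compound eyes, serrated mandibles, elongate rostrum the derived state is '0', and for the remaining characters it is '1'.
book lungs: derived state '1' in Taxon 3 only — an autapomorphy, so it tells us nothing about relationships among taxa.
compound eyes (derived state '0') is unique to Taxon 8 (autapomorphy; uninformative for grouping).
spiracle pair III lost (derived state '1') is shared by Taxon 2, Taxon 3, Taxon 8, and Taxon 9 — a synapomorphy uniting that clade.
serrated mandibles groups Taxon 2 and Taxon 7, which is incompatible with the clades supported by the remaining characters; treating it as convergent (homoplasy) costs fewer steps than any alternative tree.
hollow quills: derived state '1' in Taxon 3 and Taxon 9 only — synapomorphy for {Taxon 3, Taxon 9}.
elongate rostrum: derived state '0' in Taxon 2, Taxon 3, and Taxon 9 only — synapomorphy for {Taxon 2, Taxon 3, Taxon 9}.
Most parsimonious ingroup topology: ((Taxon 8,((Taxon 9,Taxon 3),Taxon 2)),Taxon 7).
Changes per character on this tree: book lungs: 1; compound eyes: 1; spiracle pair III lost: 1; serrated mandibles: 2; hollow quills: 1; elongate rostrum: 1.
Total = 7.

7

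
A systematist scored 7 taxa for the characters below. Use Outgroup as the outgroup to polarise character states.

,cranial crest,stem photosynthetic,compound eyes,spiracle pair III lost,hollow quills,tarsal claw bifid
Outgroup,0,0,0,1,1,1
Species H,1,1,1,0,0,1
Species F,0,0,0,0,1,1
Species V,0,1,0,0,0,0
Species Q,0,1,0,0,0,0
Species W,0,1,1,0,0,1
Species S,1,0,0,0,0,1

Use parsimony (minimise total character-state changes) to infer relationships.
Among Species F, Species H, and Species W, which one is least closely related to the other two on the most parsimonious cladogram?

Species F

Character polarity is set by the outgroup: the derived state is whichever differs from the outgroup's state, so for spiracle pair III lost, hollow quills, tarsal claw bifid the derived state is '0', and for the remaining characters it is '1'.
cranial crest (state '1') occurs in Species H and Species S but conflicts with the nesting implied by the other characters — most parsimoniously interpreted as homoplasy.
Only Species H, Species Q, Species V, and Species W show the derived state '1' for stem photosynthetic, supporting them as a clade.
Only Species H and Species W show the derived state '1' for compound eyes, supporting them as a clade.
spiracle pair III lost (derived state '0') is shared by all ingroup taxa — unites the whole ingroup.
hollow quills: derived state '0' in Species H, Species Q, Species S, Species V, and Species W only — synapomorphy for {Species H, Species Q, Species S, Species V, Species W}.
tarsal claw bifid (derived state '0') is shared by Species Q and Species V — a synapomorphy uniting that clade.
Most parsimonious ingroup topology: ((((Species H,Species W),(Species V,Species Q)),Species S),Species F).
Species W and Species H share a more recent common ancestor with each other than either does with Species F, so Species F is the least closely related of the three.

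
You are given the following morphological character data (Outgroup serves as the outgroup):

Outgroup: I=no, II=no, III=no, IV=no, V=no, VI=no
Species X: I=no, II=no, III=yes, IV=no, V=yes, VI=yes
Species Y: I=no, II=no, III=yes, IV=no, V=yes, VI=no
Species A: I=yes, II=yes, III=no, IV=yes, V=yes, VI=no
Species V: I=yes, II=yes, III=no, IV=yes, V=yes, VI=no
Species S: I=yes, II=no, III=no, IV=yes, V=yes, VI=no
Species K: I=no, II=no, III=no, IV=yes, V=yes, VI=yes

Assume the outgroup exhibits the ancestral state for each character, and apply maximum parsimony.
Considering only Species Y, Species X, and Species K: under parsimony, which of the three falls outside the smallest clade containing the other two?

The outgroup has state 'no' for every character, so 'yes' is the derived state throughout.
I (derived state 'yes') is shared by Species A, Species S, and Species V — a synapomorphy uniting that clade.
II: derived state 'yes' in Species A and Species V only — synapomorphy for {Species A, Species V}.
Only Species X and Species Y show the derived state 'yes' for III, supporting them as a clade.
IV (derived state 'yes') is shared by Species A, Species K, Species S, and Species V — a synapomorphy uniting that clade.
All ingroup taxa share the derived state 'yes' for V; it defines the ingroup but does not resolve relationships within it.
VI (state 'yes') occurs in Species K and Species X but conflicts with the nesting implied by the other characters — most parsimoniously interpreted as homoplasy.
Most parsimonious ingroup topology: ((Species X,Species Y),(((Species A,Species V),Species S),Species K)).
Species Y and Species X share a more recent common ancestor with each other than either does with Species K, so Species K is the least closely related of the three.

Species K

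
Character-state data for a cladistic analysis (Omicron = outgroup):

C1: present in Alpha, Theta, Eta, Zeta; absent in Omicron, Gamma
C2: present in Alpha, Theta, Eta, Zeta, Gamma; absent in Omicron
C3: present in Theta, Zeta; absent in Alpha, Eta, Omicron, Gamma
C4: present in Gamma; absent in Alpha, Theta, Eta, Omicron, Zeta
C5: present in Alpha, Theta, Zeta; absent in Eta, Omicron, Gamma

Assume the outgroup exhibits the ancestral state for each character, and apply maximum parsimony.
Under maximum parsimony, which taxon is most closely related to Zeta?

Theta

The outgroup has state 'absent' for every character, so 'present' is the derived state throughout.
C1 (derived state 'present') is shared by Alpha, Eta, Theta, and Zeta — a synapomorphy uniting that clade.
All ingroup taxa share the derived state 'present' for C2; it defines the ingroup but does not resolve relationships within it.
C3 (derived state 'present') is shared by Theta and Zeta — a synapomorphy uniting that clade.
C4 (derived state 'present') is unique to Gamma (autapomorphy; uninformative for grouping).
C5: derived state 'present' in Alpha, Theta, and Zeta only — synapomorphy for {Alpha, Theta, Zeta}.
Most parsimonious ingroup topology: ((((Zeta,Theta),Alpha),Eta),Gamma).
Zeta and Theta form a cherry on this tree, so they are sister taxa.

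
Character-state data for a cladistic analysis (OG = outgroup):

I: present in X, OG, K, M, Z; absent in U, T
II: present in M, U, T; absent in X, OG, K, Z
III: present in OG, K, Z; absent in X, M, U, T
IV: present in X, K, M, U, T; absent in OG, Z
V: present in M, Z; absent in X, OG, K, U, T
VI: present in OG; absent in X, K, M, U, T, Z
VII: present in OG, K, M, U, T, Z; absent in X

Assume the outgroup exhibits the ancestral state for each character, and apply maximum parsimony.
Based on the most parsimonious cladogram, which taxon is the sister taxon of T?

U

Character polarity is set by the outgroup: the derived state is whichever differs from the outgroup's state, so for I, III, VI, VII the derived state is 'absent', and for the remaining characters it is 'present'.
I: derived state 'absent' in T and U only — synapomorphy for {T, U}.
II: derived state 'present' in M, T, and U only — synapomorphy for {M, T, U}.
III (derived state 'absent') is shared by M, T, U, and X — a synapomorphy uniting that clade.
IV: derived state 'present' in K, M, T, U, and X only — synapomorphy for {K, M, T, U, X}.
V (state 'present') occurs in M and Z but conflicts with the nesting implied by the other characters — most parsimoniously interpreted as homoplasy.
VI (derived state 'absent') is shared by all ingroup taxa — unites the whole ingroup.
VII (derived state 'absent') is unique to X (autapomorphy; uninformative for grouping).
Most parsimonious ingroup topology: ((K,(((T,U),M),X)),Z).
T and U form a cherry on this tree, so they are sister taxa.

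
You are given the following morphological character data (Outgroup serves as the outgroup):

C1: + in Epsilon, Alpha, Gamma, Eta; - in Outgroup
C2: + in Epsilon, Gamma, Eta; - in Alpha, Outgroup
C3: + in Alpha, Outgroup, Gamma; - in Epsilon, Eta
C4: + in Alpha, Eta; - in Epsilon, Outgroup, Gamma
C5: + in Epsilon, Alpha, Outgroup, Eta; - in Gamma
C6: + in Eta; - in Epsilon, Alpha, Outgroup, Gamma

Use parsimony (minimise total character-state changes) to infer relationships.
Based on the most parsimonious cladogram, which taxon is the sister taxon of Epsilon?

Character polarity is set by the outgroup: the derived state is whichever differs from the outgroup's state, so for C3, C5 the derived state is '-', and for the remaining characters it is '+'.
C1 (derived state '+') is shared by all ingroup taxa — unites the whole ingroup.
Only Epsilon, Eta, and Gamma show the derived state '+' for C2, supporting them as a clade.
Only Epsilon and Eta show the derived state '-' for C3, supporting them as a clade.
C4 (state '+') occurs in Alpha and Eta but conflicts with the nesting implied by the other characters — most parsimoniously interpreted as homoplasy.
C5 (derived state '-') is unique to Gamma (autapomorphy; uninformative for grouping).
C6 (derived state '+') is unique to Eta (autapomorphy; uninformative for grouping).
Most parsimonious ingroup topology: (Alpha,((Epsilon,Eta),Gamma)).
Epsilon and Eta form a cherry on this tree, so they are sister taxa.

Eta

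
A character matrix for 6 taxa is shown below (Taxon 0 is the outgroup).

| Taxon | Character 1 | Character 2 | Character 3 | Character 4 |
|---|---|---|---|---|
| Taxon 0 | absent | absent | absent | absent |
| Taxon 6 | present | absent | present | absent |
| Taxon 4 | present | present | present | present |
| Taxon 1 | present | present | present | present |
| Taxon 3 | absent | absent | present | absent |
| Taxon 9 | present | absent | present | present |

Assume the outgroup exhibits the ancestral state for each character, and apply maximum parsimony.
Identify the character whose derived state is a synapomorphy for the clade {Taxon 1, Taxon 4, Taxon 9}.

Character 4

The outgroup has state 'absent' for every character, so 'present' is the derived state throughout.
Character 1: derived state 'present' in Taxon 1, Taxon 4, Taxon 6, and Taxon 9 only — synapomorphy for {Taxon 1, Taxon 4, Taxon 6, Taxon 9}.
Character 2 (derived state 'present') is shared by Taxon 1 and Taxon 4 — a synapomorphy uniting that clade.
Character 3 (derived state 'present') is shared by all ingroup taxa — unites the whole ingroup.
Character 4: derived state 'present' in Taxon 1, Taxon 4, and Taxon 9 only — synapomorphy for {Taxon 1, Taxon 4, Taxon 9}.
Most parsimonious ingroup topology: ((Taxon 6,((Taxon 4,Taxon 1),Taxon 9)),Taxon 3).
The clade {Taxon 1, Taxon 4, Taxon 9} is supported by Character 4: its derived state 'present' occurs in exactly those taxa and in no other taxon (including the outgroup).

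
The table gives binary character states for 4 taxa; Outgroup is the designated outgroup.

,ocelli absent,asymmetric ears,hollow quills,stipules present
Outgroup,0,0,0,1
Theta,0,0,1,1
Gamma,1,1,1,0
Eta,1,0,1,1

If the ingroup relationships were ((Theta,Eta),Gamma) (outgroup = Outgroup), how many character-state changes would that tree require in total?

5

Map each character onto ((Theta,Eta),Gamma) (rooted by Outgroup) and count the minimum state changes it requires (Fitch parsimony):
ocelli absent: 2; asymmetric ears: 1; hollow quills: 1; stipules present: 1.
Total tree length = 5.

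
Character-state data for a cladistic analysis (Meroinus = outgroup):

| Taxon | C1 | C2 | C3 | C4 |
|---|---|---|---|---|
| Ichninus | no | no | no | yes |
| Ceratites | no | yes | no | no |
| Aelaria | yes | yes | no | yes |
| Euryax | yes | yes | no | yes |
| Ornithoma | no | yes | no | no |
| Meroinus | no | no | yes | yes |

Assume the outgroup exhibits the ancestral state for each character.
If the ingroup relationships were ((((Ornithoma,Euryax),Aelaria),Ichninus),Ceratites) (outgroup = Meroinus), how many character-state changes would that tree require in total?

7

Map each character onto ((((Ornithoma,Euryax),Aelaria),Ichninus),Ceratites) (rooted by Meroinus) and count the minimum state changes it requires (Fitch parsimony):
C1: 2; C2: 2; C3: 1; C4: 2.
Total tree length = 7.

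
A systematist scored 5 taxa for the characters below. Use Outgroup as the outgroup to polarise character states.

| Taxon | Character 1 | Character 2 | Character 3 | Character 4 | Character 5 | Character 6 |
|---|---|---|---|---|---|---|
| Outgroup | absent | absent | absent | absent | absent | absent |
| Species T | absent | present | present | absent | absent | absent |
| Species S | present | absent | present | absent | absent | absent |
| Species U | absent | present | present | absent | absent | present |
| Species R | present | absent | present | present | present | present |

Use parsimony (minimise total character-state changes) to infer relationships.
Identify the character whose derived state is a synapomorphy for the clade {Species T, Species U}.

Character 2

The outgroup has state 'absent' for every character, so 'present' is the derived state throughout.
Character 1 (derived state 'present') is shared by Species R and Species S — a synapomorphy uniting that clade.
Only Species T and Species U show the derived state 'present' for Character 2, supporting them as a clade.
All ingroup taxa share the derived state 'present' for Character 3; it defines the ingroup but does not resolve relationships within it.
Character 4 (derived state 'present') is unique to Species R (autapomorphy; uninformative for grouping).
Character 5 (derived state 'present') is unique to Species R (autapomorphy; uninformative for grouping).
Character 6 groups Species R and Species U, which is incompatible with the clades supported by the remaining characters; treating it as convergent (homoplasy) costs fewer steps than any alternative tree.
Most parsimonious ingroup topology: ((Species T,Species U),(Species S,Species R)).
The clade {Species T, Species U} is supported by Character 2: its derived state 'present' occurs in exactly those taxa and in no other taxon (including the outgroup).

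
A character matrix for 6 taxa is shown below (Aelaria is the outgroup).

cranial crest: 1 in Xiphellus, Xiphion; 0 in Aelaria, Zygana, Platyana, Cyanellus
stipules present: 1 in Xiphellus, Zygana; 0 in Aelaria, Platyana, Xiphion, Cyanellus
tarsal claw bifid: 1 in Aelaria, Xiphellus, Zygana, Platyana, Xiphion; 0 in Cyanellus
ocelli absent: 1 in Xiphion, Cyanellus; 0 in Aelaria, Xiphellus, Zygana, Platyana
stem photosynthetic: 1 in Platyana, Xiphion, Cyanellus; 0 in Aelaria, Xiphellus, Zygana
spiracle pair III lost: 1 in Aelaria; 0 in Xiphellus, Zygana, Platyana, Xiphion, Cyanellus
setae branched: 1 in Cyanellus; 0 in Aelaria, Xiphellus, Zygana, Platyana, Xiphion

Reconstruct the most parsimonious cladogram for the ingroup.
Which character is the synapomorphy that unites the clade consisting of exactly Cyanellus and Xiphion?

ocelli absent

Character polarity is set by the outgroup: the derived state is whichever differs from the outgroup's state, so for tarsal claw bifid, spiracle pair III lost the derived state is '0', and for the remaining characters it is '1'.
cranial crest groups Xiphellus and Xiphion, which is incompatible with the clades supported by the remaining characters; treating it as convergent (homoplasy) costs fewer steps than any alternative tree.
stipules present: derived state '1' in Xiphellus and Zygana only — synapomorphy for {Xiphellus, Zygana}.
tarsal claw bifid (derived state '0') is unique to Cyanellus (autapomorphy; uninformative for grouping).
Only Cyanellus and Xiphion show the derived state '1' for ocelli absent, supporting them as a clade.
stem photosynthetic: derived state '1' in Cyanellus, Platyana, and Xiphion only — synapomorphy for {Cyanellus, Platyana, Xiphion}.
spiracle pair III lost (derived state '0') is shared by all ingroup taxa — unites the whole ingroup.
setae branched (derived state '1') is unique to Cyanellus (autapomorphy; uninformative for grouping).
Most parsimonious ingroup topology: ((Xiphellus,Zygana),(Platyana,(Xiphion,Cyanellus))).
The clade {Cyanellus, Xiphion} is supported by ocelli absent: its derived state '1' occurs in exactly those taxa and in no other taxon (including the outgroup).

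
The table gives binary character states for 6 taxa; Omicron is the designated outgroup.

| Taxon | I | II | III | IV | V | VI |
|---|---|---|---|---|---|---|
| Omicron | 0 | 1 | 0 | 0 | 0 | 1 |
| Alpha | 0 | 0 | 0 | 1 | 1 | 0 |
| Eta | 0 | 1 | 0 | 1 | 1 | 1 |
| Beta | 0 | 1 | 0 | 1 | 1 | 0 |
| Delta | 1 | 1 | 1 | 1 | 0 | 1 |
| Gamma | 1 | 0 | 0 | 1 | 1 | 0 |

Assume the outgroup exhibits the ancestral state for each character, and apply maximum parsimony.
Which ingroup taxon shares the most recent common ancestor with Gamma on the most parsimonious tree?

Alpha

Character polarity is set by the outgroup: the derived state is whichever differs from the outgroup's state, so for II, VI the derived state is '0', and for the remaining characters it is '1'.
I groups Delta and Gamma, which is incompatible with the clades supported by the remaining characters; treating it as convergent (homoplasy) costs fewer steps than any alternative tree.
II (derived state '0') is shared by Alpha and Gamma — a synapomorphy uniting that clade.
III: derived state '1' in Delta only — an autapomorphy, so it tells us nothing about relationships among taxa.
IV (derived state '1') is shared by all ingroup taxa — unites the whole ingroup.
Only Alpha, Beta, Eta, and Gamma show the derived state '1' for V, supporting them as a clade.
Only Alpha, Beta, and Gamma show the derived state '0' for VI, supporting them as a clade.
Most parsimonious ingroup topology: ((((Alpha,Gamma),Beta),Eta),Delta).
Gamma and Alpha form a cherry on this tree, so they are sister taxa.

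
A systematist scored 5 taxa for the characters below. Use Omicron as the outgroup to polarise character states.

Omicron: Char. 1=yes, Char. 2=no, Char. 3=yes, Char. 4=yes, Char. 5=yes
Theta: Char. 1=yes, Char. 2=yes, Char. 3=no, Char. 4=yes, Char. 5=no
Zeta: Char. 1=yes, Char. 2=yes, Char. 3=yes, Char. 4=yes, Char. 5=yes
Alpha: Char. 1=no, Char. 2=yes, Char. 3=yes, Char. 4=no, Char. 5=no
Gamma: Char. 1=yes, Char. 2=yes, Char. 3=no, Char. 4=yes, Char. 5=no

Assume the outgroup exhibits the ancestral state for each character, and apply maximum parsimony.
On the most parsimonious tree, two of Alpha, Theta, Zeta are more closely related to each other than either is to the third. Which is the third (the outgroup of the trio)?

Character polarity is set by the outgroup: the derived state is whichever differs from the outgroup's state, so for Char. 1, Char. 3, Char. 4, Char. 5 the derived state is 'no', and for the remaining characters it is 'yes'.
Char. 1 (derived state 'no') is unique to Alpha (autapomorphy; uninformative for grouping).
All ingroup taxa share the derived state 'yes' for Char. 2; it defines the ingroup but does not resolve relationships within it.
Char. 3 (derived state 'no') is shared by Gamma and Theta — a synapomorphy uniting that clade.
Char. 4 (derived state 'no') is unique to Alpha (autapomorphy; uninformative for grouping).
Char. 5 (derived state 'no') is shared by Alpha, Gamma, and Theta — a synapomorphy uniting that clade.
Most parsimonious ingroup topology: (((Theta,Gamma),Alpha),Zeta).
Theta and Alpha share a more recent common ancestor with each other than either does with Zeta, so Zeta is the least closely related of the three.

Zeta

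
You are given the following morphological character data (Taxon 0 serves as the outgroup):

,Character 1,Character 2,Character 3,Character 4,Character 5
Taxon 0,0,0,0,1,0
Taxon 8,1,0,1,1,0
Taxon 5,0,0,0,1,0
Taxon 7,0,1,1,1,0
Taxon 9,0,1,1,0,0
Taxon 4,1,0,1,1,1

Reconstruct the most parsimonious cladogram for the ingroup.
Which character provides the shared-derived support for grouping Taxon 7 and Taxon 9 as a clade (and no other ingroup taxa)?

Character polarity is set by the outgroup: the derived state is whichever differs from the outgroup's state, so for Character 4 the derived state is '0', and for the remaining characters it is '1'.
Character 1 (derived state '1') is shared by Taxon 4 and Taxon 8 — a synapomorphy uniting that clade.
Character 2: derived state '1' in Taxon 7 and Taxon 9 only — synapomorphy for {Taxon 7, Taxon 9}.
Character 3 (derived state '1') is shared by Taxon 4, Taxon 7, Taxon 8, and Taxon 9 — a synapomorphy uniting that clade.
Character 4 (derived state '0') is unique to Taxon 9 (autapomorphy; uninformative for grouping).
Character 5 (derived state '1') is unique to Taxon 4 (autapomorphy; uninformative for grouping).
Most parsimonious ingroup topology: (((Taxon 8,Taxon 4),(Taxon 7,Taxon 9)),Taxon 5).
The clade {Taxon 7, Taxon 9} is supported by Character 2: its derived state '1' occurs in exactly those taxa and in no other taxon (including the outgroup).

Character 2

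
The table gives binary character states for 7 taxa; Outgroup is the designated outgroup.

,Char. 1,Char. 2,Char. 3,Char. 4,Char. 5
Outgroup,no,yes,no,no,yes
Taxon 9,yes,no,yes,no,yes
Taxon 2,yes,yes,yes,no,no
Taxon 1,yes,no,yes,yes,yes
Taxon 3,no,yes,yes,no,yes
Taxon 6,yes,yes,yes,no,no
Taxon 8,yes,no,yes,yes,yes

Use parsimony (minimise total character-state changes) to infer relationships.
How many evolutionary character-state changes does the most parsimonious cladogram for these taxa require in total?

Character polarity is set by the outgroup: the derived state is whichever differs from the outgroup's state, so for Char. 2, Char. 5 the derived state is 'no', and for the remaining characters it is 'yes'.
Char. 1: derived state 'yes' in Taxon 1, Taxon 2, Taxon 6, Taxon 8, and Taxon 9 only — synapomorphy for {Taxon 1, Taxon 2, Taxon 6, Taxon 8, Taxon 9}.
Char. 2: derived state 'no' in Taxon 1, Taxon 8, and Taxon 9 only — synapomorphy for {Taxon 1, Taxon 8, Taxon 9}.
All ingroup taxa share the derived state 'yes' for Char. 3; it defines the ingroup but does not resolve relationships within it.
Only Taxon 1 and Taxon 8 show the derived state 'yes' for Char. 4, supporting them as a clade.
Char. 5: derived state 'no' in Taxon 2 and Taxon 6 only — synapomorphy for {Taxon 2, Taxon 6}.
Most parsimonious ingroup topology: (((Taxon 9,(Taxon 1,Taxon 8)),(Taxon 2,Taxon 6)),Taxon 3).
Changes per character on this tree: Char. 1: 1; Char. 2: 1; Char. 3: 1; Char. 4: 1; Char. 5: 1.
Total = 5.

5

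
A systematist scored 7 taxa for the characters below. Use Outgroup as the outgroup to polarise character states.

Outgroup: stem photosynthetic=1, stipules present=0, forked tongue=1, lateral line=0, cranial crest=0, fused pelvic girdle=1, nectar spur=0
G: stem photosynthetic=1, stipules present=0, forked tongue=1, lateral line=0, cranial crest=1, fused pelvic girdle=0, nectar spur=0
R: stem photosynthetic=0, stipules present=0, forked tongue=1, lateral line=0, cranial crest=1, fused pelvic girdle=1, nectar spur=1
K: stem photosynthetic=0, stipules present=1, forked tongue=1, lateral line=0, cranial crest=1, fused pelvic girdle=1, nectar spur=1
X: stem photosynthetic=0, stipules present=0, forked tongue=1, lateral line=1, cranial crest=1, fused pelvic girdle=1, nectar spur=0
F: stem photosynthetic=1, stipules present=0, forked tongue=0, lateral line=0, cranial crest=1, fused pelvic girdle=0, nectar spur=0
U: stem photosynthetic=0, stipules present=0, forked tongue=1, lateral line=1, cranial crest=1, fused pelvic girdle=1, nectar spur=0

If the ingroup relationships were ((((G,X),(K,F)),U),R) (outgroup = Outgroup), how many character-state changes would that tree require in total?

12

Map each character onto ((((G,X),(K,F)),U),R) (rooted by Outgroup) and count the minimum state changes it requires (Fitch parsimony):
stem photosynthetic: 3; stipules present: 1; forked tongue: 1; lateral line: 2; cranial crest: 1; fused pelvic girdle: 2; nectar spur: 2.
Total tree length = 12.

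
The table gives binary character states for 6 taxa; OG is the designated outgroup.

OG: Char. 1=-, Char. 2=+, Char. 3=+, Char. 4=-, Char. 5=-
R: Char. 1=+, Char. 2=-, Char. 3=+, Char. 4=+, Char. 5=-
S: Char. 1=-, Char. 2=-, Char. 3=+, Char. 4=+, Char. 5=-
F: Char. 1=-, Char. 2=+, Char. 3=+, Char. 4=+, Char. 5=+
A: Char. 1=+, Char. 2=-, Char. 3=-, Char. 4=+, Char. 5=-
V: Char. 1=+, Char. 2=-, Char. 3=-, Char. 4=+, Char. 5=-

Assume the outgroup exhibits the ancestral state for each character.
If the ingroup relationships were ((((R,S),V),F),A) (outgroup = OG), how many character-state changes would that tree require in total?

Map each character onto ((((R,S),V),F),A) (rooted by OG) and count the minimum state changes it requires (Fitch parsimony):
Char. 1: 3; Char. 2: 2; Char. 3: 2; Char. 4: 1; Char. 5: 1.
Total tree length = 9.

9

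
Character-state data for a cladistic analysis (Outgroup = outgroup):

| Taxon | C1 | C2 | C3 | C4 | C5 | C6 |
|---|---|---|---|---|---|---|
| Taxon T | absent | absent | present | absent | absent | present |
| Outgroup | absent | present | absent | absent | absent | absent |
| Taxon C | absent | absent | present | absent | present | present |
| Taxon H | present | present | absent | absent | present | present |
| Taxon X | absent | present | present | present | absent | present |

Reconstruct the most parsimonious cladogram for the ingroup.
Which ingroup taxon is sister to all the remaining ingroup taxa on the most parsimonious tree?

Taxon H

Character polarity is set by the outgroup: the derived state is whichever differs from the outgroup's state, so for C2 the derived state is 'absent', and for the remaining characters it is 'present'.
C1: derived state 'present' in Taxon H only — an autapomorphy, so it tells us nothing about relationships among taxa.
Only Taxon C and Taxon T show the derived state 'absent' for C2, supporting them as a clade.
Only Taxon C, Taxon T, and Taxon X show the derived state 'present' for C3, supporting them as a clade.
C4: derived state 'present' in Taxon X only — an autapomorphy, so it tells us nothing about relationships among taxa.
C5 groups Taxon C and Taxon H, which is incompatible with the clades supported by the remaining characters; treating it as convergent (homoplasy) costs fewer steps than any alternative tree.
C6 (derived state 'present') is shared by all ingroup taxa — unites the whole ingroup.
Most parsimonious ingroup topology: (((Taxon T,Taxon C),Taxon X),Taxon H).
Taxon H is sister to the clade containing all other ingroup taxa, so it is the earliest-diverging (most basal) ingroup lineage.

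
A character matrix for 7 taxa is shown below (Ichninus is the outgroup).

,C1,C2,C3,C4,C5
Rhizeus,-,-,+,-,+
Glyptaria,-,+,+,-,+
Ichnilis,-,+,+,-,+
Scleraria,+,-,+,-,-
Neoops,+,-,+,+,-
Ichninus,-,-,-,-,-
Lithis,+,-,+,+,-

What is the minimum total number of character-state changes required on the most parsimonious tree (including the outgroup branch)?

5

The outgroup has state '-' for every character, so '+' is the derived state throughout.
Only Lithis, Neoops, and Scleraria show the derived state '+' for C1, supporting them as a clade.
C2: derived state '+' in Glyptaria and Ichnilis only — synapomorphy for {Glyptaria, Ichnilis}.
All ingroup taxa share the derived state '+' for C3; it defines the ingroup but does not resolve relationships within it.
C4 (derived state '+') is shared by Lithis and Neoops — a synapomorphy uniting that clade.
C5: derived state '+' in Glyptaria, Ichnilis, and Rhizeus only — synapomorphy for {Glyptaria, Ichnilis, Rhizeus}.
Most parsimonious ingroup topology: (((Neoops,Lithis),Scleraria),((Ichnilis,Glyptaria),Rhizeus)).
Changes per character on this tree: C1: 1; C2: 1; C3: 1; C4: 1; C5: 1.
Total = 5.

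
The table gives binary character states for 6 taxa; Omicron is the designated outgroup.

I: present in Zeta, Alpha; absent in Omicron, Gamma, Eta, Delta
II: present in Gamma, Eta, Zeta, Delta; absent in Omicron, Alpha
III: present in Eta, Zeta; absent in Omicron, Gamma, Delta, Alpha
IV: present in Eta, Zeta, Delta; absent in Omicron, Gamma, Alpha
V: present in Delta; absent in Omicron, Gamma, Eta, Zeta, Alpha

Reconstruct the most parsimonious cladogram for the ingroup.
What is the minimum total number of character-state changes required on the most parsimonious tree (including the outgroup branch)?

The outgroup has state 'absent' for every character, so 'present' is the derived state throughout.
I groups Alpha and Zeta, which is incompatible with the clades supported by the remaining characters; treating it as convergent (homoplasy) costs fewer steps than any alternative tree.
Only Delta, Eta, Gamma, and Zeta show the derived state 'present' for II, supporting them as a clade.
III (derived state 'present') is shared by Eta and Zeta — a synapomorphy uniting that clade.
IV: derived state 'present' in Delta, Eta, and Zeta only — synapomorphy for {Delta, Eta, Zeta}.
V (derived state 'present') is unique to Delta (autapomorphy; uninformative for grouping).
Most parsimonious ingroup topology: (((Delta,(Eta,Zeta)),Gamma),Alpha).
Changes per character on this tree: I: 2; II: 1; III: 1; IV: 1; V: 1.
Total = 6.

6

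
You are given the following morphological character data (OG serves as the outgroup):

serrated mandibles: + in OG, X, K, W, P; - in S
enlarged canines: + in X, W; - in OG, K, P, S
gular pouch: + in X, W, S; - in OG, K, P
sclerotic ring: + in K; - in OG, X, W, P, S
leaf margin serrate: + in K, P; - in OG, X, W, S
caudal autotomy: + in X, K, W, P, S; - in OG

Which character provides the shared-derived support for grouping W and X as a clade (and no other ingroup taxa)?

enlarged canines

Character polarity is set by the outgroup: the derived state is whichever differs from the outgroup's state, so for serrated mandibles the derived state is '-', and for the remaining characters it is '+'.
serrated mandibles: derived state '-' in S only — an autapomorphy, so it tells us nothing about relationships among taxa.
enlarged canines (derived state '+') is shared by W and X — a synapomorphy uniting that clade.
gular pouch (derived state '+') is shared by S, W, and X — a synapomorphy uniting that clade.
sclerotic ring: derived state '+' in K only — an autapomorphy, so it tells us nothing about relationships among taxa.
leaf margin serrate: derived state '+' in K and P only — synapomorphy for {K, P}.
caudal autotomy (derived state '+') is shared by all ingroup taxa — unites the whole ingroup.
Most parsimonious ingroup topology: (((X,W),S),(K,P)).
The clade {W, X} is supported by enlarged canines: its derived state '+' occurs in exactly those taxa and in no other taxon (including the outgroup).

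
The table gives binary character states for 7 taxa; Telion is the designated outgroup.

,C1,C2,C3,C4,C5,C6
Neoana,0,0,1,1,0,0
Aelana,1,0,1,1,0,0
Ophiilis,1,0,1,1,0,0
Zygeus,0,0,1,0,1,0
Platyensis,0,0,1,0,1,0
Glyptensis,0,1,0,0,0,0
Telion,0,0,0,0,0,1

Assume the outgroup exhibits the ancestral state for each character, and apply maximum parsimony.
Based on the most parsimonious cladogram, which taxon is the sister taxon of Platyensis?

Zygeus

Character polarity is set by the outgroup: the derived state is whichever differs from the outgroup's state, so for C6 the derived state is '0', and for the remaining characters it is '1'.
C1: derived state '1' in Aelana and Ophiilis only — synapomorphy for {Aelana, Ophiilis}.
C2: derived state '1' in Glyptensis only — an autapomorphy, so it tells us nothing about relationships among taxa.
C3: derived state '1' in Aelana, Neoana, Ophiilis, Platyensis, and Zygeus only — synapomorphy for {Aelana, Neoana, Ophiilis, Platyensis, Zygeus}.
C4: derived state '1' in Aelana, Neoana, and Ophiilis only — synapomorphy for {Aelana, Neoana, Ophiilis}.
Only Platyensis and Zygeus show the derived state '1' for C5, supporting them as a clade.
C6 (derived state '0') is shared by all ingroup taxa — unites the whole ingroup.
Most parsimonious ingroup topology: (((Platyensis,Zygeus),((Ophiilis,Aelana),Neoana)),Glyptensis).
Platyensis and Zygeus form a cherry on this tree, so they are sister taxa.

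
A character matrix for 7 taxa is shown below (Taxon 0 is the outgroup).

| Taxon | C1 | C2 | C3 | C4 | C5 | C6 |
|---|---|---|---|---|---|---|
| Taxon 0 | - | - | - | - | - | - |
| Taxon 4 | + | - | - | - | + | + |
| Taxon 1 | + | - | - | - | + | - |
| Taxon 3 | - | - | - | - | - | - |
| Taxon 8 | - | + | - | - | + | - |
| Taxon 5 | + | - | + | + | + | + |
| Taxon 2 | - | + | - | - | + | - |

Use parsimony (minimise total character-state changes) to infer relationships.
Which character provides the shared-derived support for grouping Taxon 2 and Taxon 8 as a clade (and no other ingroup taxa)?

C2

The outgroup has state '-' for every character, so '+' is the derived state throughout.
Only Taxon 1, Taxon 4, and Taxon 5 show the derived state '+' for C1, supporting them as a clade.
C2: derived state '+' in Taxon 2 and Taxon 8 only — synapomorphy for {Taxon 2, Taxon 8}.
C3 (derived state '+') is unique to Taxon 5 (autapomorphy; uninformative for grouping).
C4 (derived state '+') is unique to Taxon 5 (autapomorphy; uninformative for grouping).
Only Taxon 1, Taxon 2, Taxon 4, Taxon 5, and Taxon 8 show the derived state '+' for C5, supporting them as a clade.
Only Taxon 4 and Taxon 5 show the derived state '+' for C6, supporting them as a clade.
Most parsimonious ingroup topology: ((((Taxon 4,Taxon 5),Taxon 1),(Taxon 8,Taxon 2)),Taxon 3).
The clade {Taxon 2, Taxon 8} is supported by C2: its derived state '+' occurs in exactly those taxa and in no other taxon (including the outgroup).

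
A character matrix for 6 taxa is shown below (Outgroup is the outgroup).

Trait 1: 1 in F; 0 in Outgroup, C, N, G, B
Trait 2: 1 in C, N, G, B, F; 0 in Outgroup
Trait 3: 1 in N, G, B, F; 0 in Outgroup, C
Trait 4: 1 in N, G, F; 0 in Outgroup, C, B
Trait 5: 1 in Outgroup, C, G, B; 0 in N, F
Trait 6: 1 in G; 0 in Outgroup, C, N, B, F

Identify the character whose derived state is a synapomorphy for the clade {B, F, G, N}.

Trait 3

Character polarity is set by the outgroup: the derived state is whichever differs from the outgroup's state, so for Trait 5 the derived state is '0', and for the remaining characters it is '1'.
Trait 1 (derived state '1') is unique to F (autapomorphy; uninformative for grouping).
Trait 2 (derived state '1') is shared by all ingroup taxa — unites the whole ingroup.
Trait 3 (derived state '1') is shared by B, F, G, and N — a synapomorphy uniting that clade.
Trait 4: derived state '1' in F, G, and N only — synapomorphy for {F, G, N}.
Only F and N show the derived state '0' for Trait 5, supporting them as a clade.
Trait 6: derived state '1' in G only — an autapomorphy, so it tells us nothing about relationships among taxa.
Most parsimonious ingroup topology: (C,(((N,F),G),B)).
The clade {B, F, G, N} is supported by Trait 3: its derived state '1' occurs in exactly those taxa and in no other taxon (including the outgroup).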